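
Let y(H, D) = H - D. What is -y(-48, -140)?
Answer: -92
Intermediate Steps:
-y(-48, -140) = -(-48 - 1*(-140)) = -(-48 + 140) = -1*92 = -92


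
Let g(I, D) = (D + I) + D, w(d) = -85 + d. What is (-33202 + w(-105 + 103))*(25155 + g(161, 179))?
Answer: -854661786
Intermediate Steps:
g(I, D) = I + 2*D
(-33202 + w(-105 + 103))*(25155 + g(161, 179)) = (-33202 + (-85 + (-105 + 103)))*(25155 + (161 + 2*179)) = (-33202 + (-85 - 2))*(25155 + (161 + 358)) = (-33202 - 87)*(25155 + 519) = -33289*25674 = -854661786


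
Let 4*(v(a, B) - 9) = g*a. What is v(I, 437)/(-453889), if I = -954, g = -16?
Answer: -3825/453889 ≈ -0.0084272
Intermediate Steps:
v(a, B) = 9 - 4*a (v(a, B) = 9 + (-16*a)/4 = 9 - 4*a)
v(I, 437)/(-453889) = (9 - 4*(-954))/(-453889) = (9 + 3816)*(-1/453889) = 3825*(-1/453889) = -3825/453889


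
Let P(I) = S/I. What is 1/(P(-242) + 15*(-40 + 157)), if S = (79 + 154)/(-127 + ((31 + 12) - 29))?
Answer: 27346/47992463 ≈ 0.00056980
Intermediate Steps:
S = -233/113 (S = 233/(-127 + (43 - 29)) = 233/(-127 + 14) = 233/(-113) = 233*(-1/113) = -233/113 ≈ -2.0619)
P(I) = -233/(113*I)
1/(P(-242) + 15*(-40 + 157)) = 1/(-233/113/(-242) + 15*(-40 + 157)) = 1/(-233/113*(-1/242) + 15*117) = 1/(233/27346 + 1755) = 1/(47992463/27346) = 27346/47992463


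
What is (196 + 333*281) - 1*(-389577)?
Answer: 483346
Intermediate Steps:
(196 + 333*281) - 1*(-389577) = (196 + 93573) + 389577 = 93769 + 389577 = 483346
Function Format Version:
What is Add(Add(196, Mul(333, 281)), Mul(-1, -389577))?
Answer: 483346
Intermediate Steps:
Add(Add(196, Mul(333, 281)), Mul(-1, -389577)) = Add(Add(196, 93573), 389577) = Add(93769, 389577) = 483346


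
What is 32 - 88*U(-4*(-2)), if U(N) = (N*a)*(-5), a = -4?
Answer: -14048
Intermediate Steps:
U(N) = 20*N (U(N) = (N*(-4))*(-5) = -4*N*(-5) = 20*N)
32 - 88*U(-4*(-2)) = 32 - 1760*(-4*(-2)) = 32 - 1760*8 = 32 - 88*160 = 32 - 14080 = -14048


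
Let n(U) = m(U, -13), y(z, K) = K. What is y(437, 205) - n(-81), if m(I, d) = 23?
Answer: 182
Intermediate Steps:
n(U) = 23
y(437, 205) - n(-81) = 205 - 1*23 = 205 - 23 = 182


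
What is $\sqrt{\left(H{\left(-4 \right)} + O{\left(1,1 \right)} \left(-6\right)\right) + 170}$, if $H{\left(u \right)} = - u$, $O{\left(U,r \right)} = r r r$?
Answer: $2 \sqrt{42} \approx 12.961$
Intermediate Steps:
$O{\left(U,r \right)} = r^{3}$ ($O{\left(U,r \right)} = r^{2} r = r^{3}$)
$\sqrt{\left(H{\left(-4 \right)} + O{\left(1,1 \right)} \left(-6\right)\right) + 170} = \sqrt{\left(\left(-1\right) \left(-4\right) + 1^{3} \left(-6\right)\right) + 170} = \sqrt{\left(4 + 1 \left(-6\right)\right) + 170} = \sqrt{\left(4 - 6\right) + 170} = \sqrt{-2 + 170} = \sqrt{168} = 2 \sqrt{42}$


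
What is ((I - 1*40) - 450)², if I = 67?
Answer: 178929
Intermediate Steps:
((I - 1*40) - 450)² = ((67 - 1*40) - 450)² = ((67 - 40) - 450)² = (27 - 450)² = (-423)² = 178929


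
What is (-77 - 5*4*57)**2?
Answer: 1481089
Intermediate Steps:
(-77 - 5*4*57)**2 = (-77 - 20*57)**2 = (-77 - 1140)**2 = (-1217)**2 = 1481089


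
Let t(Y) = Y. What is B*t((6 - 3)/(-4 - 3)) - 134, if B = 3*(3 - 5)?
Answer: -920/7 ≈ -131.43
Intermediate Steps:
B = -6 (B = 3*(-2) = -6)
B*t((6 - 3)/(-4 - 3)) - 134 = -6*(6 - 3)/(-4 - 3) - 134 = -18/(-7) - 134 = -18*(-1)/7 - 134 = -6*(-3/7) - 134 = 18/7 - 134 = -920/7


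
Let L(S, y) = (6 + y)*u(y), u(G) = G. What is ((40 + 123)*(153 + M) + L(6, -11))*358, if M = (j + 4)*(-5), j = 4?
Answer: 6613692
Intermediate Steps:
L(S, y) = y*(6 + y) (L(S, y) = (6 + y)*y = y*(6 + y))
M = -40 (M = (4 + 4)*(-5) = 8*(-5) = -40)
((40 + 123)*(153 + M) + L(6, -11))*358 = ((40 + 123)*(153 - 40) - 11*(6 - 11))*358 = (163*113 - 11*(-5))*358 = (18419 + 55)*358 = 18474*358 = 6613692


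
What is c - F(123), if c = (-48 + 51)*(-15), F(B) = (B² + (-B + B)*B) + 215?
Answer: -15389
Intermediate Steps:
F(B) = 215 + B² (F(B) = (B² + 0*B) + 215 = (B² + 0) + 215 = B² + 215 = 215 + B²)
c = -45 (c = 3*(-15) = -45)
c - F(123) = -45 - (215 + 123²) = -45 - (215 + 15129) = -45 - 1*15344 = -45 - 15344 = -15389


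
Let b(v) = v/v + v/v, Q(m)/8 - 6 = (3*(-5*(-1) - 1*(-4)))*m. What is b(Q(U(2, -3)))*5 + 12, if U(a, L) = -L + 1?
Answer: 22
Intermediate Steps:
U(a, L) = 1 - L
Q(m) = 48 + 216*m (Q(m) = 48 + 8*((3*(-5*(-1) - 1*(-4)))*m) = 48 + 8*((3*(5 + 4))*m) = 48 + 8*((3*9)*m) = 48 + 8*(27*m) = 48 + 216*m)
b(v) = 2 (b(v) = 1 + 1 = 2)
b(Q(U(2, -3)))*5 + 12 = 2*5 + 12 = 10 + 12 = 22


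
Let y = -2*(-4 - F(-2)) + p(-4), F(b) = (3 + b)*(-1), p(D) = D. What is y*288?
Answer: 576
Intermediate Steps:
F(b) = -3 - b
y = 2 (y = -2*(-4 - (-3 - 1*(-2))) - 4 = -2*(-4 - (-3 + 2)) - 4 = -2*(-4 - 1*(-1)) - 4 = -2*(-4 + 1) - 4 = -2*(-3) - 4 = 6 - 4 = 2)
y*288 = 2*288 = 576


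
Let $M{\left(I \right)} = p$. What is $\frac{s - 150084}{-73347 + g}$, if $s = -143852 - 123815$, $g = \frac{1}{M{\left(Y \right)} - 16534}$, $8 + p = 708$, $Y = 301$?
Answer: $\frac{6614669334}{1161376399} \approx 5.6955$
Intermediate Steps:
$p = 700$ ($p = -8 + 708 = 700$)
$M{\left(I \right)} = 700$
$g = - \frac{1}{15834}$ ($g = \frac{1}{700 - 16534} = \frac{1}{-15834} = - \frac{1}{15834} \approx -6.3155 \cdot 10^{-5}$)
$s = -267667$ ($s = -143852 - 123815 = -267667$)
$\frac{s - 150084}{-73347 + g} = \frac{-267667 - 150084}{-73347 - \frac{1}{15834}} = - \frac{417751}{- \frac{1161376399}{15834}} = \left(-417751\right) \left(- \frac{15834}{1161376399}\right) = \frac{6614669334}{1161376399}$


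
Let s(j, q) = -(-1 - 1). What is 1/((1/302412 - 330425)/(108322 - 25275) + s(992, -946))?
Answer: -25114409364/49695666371 ≈ -0.50536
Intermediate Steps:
s(j, q) = 2 (s(j, q) = -1*(-2) = 2)
1/((1/302412 - 330425)/(108322 - 25275) + s(992, -946)) = 1/((1/302412 - 330425)/(108322 - 25275) + 2) = 1/((1/302412 - 330425)/83047 + 2) = 1/(-99924485099/302412*1/83047 + 2) = 1/(-99924485099/25114409364 + 2) = 1/(-49695666371/25114409364) = -25114409364/49695666371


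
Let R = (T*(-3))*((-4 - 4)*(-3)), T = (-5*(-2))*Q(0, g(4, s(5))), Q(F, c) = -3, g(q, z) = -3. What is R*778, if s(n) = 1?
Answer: 1680480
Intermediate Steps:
T = -30 (T = -5*(-2)*(-3) = 10*(-3) = -30)
R = 2160 (R = (-30*(-3))*((-4 - 4)*(-3)) = 90*(-8*(-3)) = 90*24 = 2160)
R*778 = 2160*778 = 1680480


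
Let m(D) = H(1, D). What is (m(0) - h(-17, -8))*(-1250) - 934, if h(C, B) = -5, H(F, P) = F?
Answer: -8434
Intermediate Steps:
m(D) = 1
(m(0) - h(-17, -8))*(-1250) - 934 = (1 - 1*(-5))*(-1250) - 934 = (1 + 5)*(-1250) - 934 = 6*(-1250) - 934 = -7500 - 934 = -8434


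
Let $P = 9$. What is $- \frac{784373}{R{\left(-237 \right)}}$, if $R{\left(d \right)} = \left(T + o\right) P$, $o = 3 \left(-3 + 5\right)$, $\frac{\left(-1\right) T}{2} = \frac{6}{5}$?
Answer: $- \frac{3921865}{162} \approx -24209.0$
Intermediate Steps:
$T = - \frac{12}{5}$ ($T = - 2 \cdot \frac{6}{5} = - 2 \cdot 6 \cdot \frac{1}{5} = \left(-2\right) \frac{6}{5} = - \frac{12}{5} \approx -2.4$)
$o = 6$ ($o = 3 \cdot 2 = 6$)
$R{\left(d \right)} = \frac{162}{5}$ ($R{\left(d \right)} = \left(- \frac{12}{5} + 6\right) 9 = \frac{18}{5} \cdot 9 = \frac{162}{5}$)
$- \frac{784373}{R{\left(-237 \right)}} = - \frac{784373}{\frac{162}{5}} = \left(-784373\right) \frac{5}{162} = - \frac{3921865}{162}$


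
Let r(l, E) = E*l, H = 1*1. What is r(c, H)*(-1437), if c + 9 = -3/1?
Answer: 17244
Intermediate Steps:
H = 1
c = -12 (c = -9 - 3/1 = -9 - 3*1 = -9 - 3 = -12)
r(c, H)*(-1437) = (1*(-12))*(-1437) = -12*(-1437) = 17244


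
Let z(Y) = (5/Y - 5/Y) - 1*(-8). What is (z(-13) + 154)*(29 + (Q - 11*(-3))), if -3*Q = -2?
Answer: 10152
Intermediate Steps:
Q = ⅔ (Q = -⅓*(-2) = ⅔ ≈ 0.66667)
z(Y) = 8 (z(Y) = 0 + 8 = 8)
(z(-13) + 154)*(29 + (Q - 11*(-3))) = (8 + 154)*(29 + (⅔ - 11*(-3))) = 162*(29 + (⅔ + 33)) = 162*(29 + 101/3) = 162*(188/3) = 10152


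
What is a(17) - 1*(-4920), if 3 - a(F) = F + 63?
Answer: 4843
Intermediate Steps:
a(F) = -60 - F (a(F) = 3 - (F + 63) = 3 - (63 + F) = 3 + (-63 - F) = -60 - F)
a(17) - 1*(-4920) = (-60 - 1*17) - 1*(-4920) = (-60 - 17) + 4920 = -77 + 4920 = 4843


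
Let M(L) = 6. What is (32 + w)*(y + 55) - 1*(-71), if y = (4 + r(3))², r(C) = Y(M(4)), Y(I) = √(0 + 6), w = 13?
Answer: 3536 + 360*√6 ≈ 4417.8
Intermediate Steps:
Y(I) = √6
r(C) = √6
y = (4 + √6)² ≈ 41.596
(32 + w)*(y + 55) - 1*(-71) = (32 + 13)*((4 + √6)² + 55) - 1*(-71) = 45*(55 + (4 + √6)²) + 71 = (2475 + 45*(4 + √6)²) + 71 = 2546 + 45*(4 + √6)²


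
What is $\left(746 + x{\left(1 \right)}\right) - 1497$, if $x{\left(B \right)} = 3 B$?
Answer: $-748$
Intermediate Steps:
$\left(746 + x{\left(1 \right)}\right) - 1497 = \left(746 + 3 \cdot 1\right) - 1497 = \left(746 + 3\right) - 1497 = 749 - 1497 = -748$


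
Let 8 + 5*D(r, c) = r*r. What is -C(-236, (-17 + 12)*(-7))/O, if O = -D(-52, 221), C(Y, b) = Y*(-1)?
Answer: 295/674 ≈ 0.43769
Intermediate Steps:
C(Y, b) = -Y
D(r, c) = -8/5 + r**2/5 (D(r, c) = -8/5 + (r*r)/5 = -8/5 + r**2/5)
O = -2696/5 (O = -(-8/5 + (1/5)*(-52)**2) = -(-8/5 + (1/5)*2704) = -(-8/5 + 2704/5) = -1*2696/5 = -2696/5 ≈ -539.20)
-C(-236, (-17 + 12)*(-7))/O = -(-1*(-236))/(-2696/5) = -236*(-5)/2696 = -1*(-295/674) = 295/674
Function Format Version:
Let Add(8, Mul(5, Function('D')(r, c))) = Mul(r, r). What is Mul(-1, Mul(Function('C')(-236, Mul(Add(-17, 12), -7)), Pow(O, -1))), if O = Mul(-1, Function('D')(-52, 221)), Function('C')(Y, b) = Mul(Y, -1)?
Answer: Rational(295, 674) ≈ 0.43769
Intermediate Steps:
Function('C')(Y, b) = Mul(-1, Y)
Function('D')(r, c) = Add(Rational(-8, 5), Mul(Rational(1, 5), Pow(r, 2))) (Function('D')(r, c) = Add(Rational(-8, 5), Mul(Rational(1, 5), Mul(r, r))) = Add(Rational(-8, 5), Mul(Rational(1, 5), Pow(r, 2))))
O = Rational(-2696, 5) (O = Mul(-1, Add(Rational(-8, 5), Mul(Rational(1, 5), Pow(-52, 2)))) = Mul(-1, Add(Rational(-8, 5), Mul(Rational(1, 5), 2704))) = Mul(-1, Add(Rational(-8, 5), Rational(2704, 5))) = Mul(-1, Rational(2696, 5)) = Rational(-2696, 5) ≈ -539.20)
Mul(-1, Mul(Function('C')(-236, Mul(Add(-17, 12), -7)), Pow(O, -1))) = Mul(-1, Mul(Mul(-1, -236), Pow(Rational(-2696, 5), -1))) = Mul(-1, Mul(236, Rational(-5, 2696))) = Mul(-1, Rational(-295, 674)) = Rational(295, 674)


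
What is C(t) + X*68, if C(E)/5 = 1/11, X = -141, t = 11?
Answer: -105463/11 ≈ -9587.5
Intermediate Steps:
C(E) = 5/11
C(t) + X*68 = 5/11 - 141*68 = 5/11 - 9588 = -105463/11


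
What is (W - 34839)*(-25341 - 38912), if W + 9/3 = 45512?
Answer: -685579510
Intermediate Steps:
W = 45509 (W = -3 + 45512 = 45509)
(W - 34839)*(-25341 - 38912) = (45509 - 34839)*(-25341 - 38912) = 10670*(-64253) = -685579510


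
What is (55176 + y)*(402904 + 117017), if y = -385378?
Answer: -171678954042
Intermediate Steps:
(55176 + y)*(402904 + 117017) = (55176 - 385378)*(402904 + 117017) = -330202*519921 = -171678954042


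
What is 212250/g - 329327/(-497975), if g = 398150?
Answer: 4736334776/3965374925 ≈ 1.1944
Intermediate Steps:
212250/g - 329327/(-497975) = 212250/398150 - 329327/(-497975) = 212250*(1/398150) - 329327*(-1/497975) = 4245/7963 + 329327/497975 = 4736334776/3965374925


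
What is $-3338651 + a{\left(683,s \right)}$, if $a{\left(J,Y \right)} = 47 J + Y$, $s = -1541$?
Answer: $-3308091$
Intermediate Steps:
$a{\left(J,Y \right)} = Y + 47 J$
$-3338651 + a{\left(683,s \right)} = -3338651 + \left(-1541 + 47 \cdot 683\right) = -3338651 + \left(-1541 + 32101\right) = -3338651 + 30560 = -3308091$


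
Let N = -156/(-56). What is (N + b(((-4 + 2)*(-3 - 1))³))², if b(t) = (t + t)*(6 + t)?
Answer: 55146768131569/196 ≈ 2.8136e+11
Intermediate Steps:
N = 39/14 (N = -156*(-1/56) = 39/14 ≈ 2.7857)
b(t) = 2*t*(6 + t) (b(t) = (2*t)*(6 + t) = 2*t*(6 + t))
(N + b(((-4 + 2)*(-3 - 1))³))² = (39/14 + 2*((-4 + 2)*(-3 - 1))³*(6 + ((-4 + 2)*(-3 - 1))³))² = (39/14 + 2*(-2*(-4))³*(6 + (-2*(-4))³))² = (39/14 + 2*8³*(6 + 8³))² = (39/14 + 2*512*(6 + 512))² = (39/14 + 2*512*518)² = (39/14 + 530432)² = (7426087/14)² = 55146768131569/196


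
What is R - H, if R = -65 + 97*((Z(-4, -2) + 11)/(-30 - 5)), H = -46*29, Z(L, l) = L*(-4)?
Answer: 41796/35 ≈ 1194.2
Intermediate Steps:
Z(L, l) = -4*L
H = -1334
R = -4894/35 (R = -65 + 97*((-4*(-4) + 11)/(-30 - 5)) = -65 + 97*((16 + 11)/(-35)) = -65 + 97*(27*(-1/35)) = -65 + 97*(-27/35) = -65 - 2619/35 = -4894/35 ≈ -139.83)
R - H = -4894/35 - 1*(-1334) = -4894/35 + 1334 = 41796/35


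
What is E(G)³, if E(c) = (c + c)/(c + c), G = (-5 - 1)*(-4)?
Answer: 1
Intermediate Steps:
G = 24 (G = -6*(-4) = 24)
E(c) = 1 (E(c) = (2*c)/((2*c)) = (2*c)*(1/(2*c)) = 1)
E(G)³ = 1³ = 1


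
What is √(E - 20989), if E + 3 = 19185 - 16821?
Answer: 2*I*√4657 ≈ 136.48*I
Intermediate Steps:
E = 2361 (E = -3 + (19185 - 16821) = -3 + 2364 = 2361)
√(E - 20989) = √(2361 - 20989) = √(-18628) = 2*I*√4657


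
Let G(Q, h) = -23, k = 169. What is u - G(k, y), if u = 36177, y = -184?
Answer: 36200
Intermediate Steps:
u - G(k, y) = 36177 - 1*(-23) = 36177 + 23 = 36200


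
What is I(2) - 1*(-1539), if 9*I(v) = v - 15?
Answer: 13838/9 ≈ 1537.6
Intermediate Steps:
I(v) = -5/3 + v/9 (I(v) = (v - 15)/9 = (-15 + v)/9 = -5/3 + v/9)
I(2) - 1*(-1539) = (-5/3 + (⅑)*2) - 1*(-1539) = (-5/3 + 2/9) + 1539 = -13/9 + 1539 = 13838/9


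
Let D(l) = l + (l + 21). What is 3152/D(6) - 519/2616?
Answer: 2742835/28776 ≈ 95.317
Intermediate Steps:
D(l) = 21 + 2*l (D(l) = l + (21 + l) = 21 + 2*l)
3152/D(6) - 519/2616 = 3152/(21 + 2*6) - 519/2616 = 3152/(21 + 12) - 519*1/2616 = 3152/33 - 173/872 = 2742835/28776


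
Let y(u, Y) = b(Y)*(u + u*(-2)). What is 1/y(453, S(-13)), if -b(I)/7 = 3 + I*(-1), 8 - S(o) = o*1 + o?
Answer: -1/98301 ≈ -1.0173e-5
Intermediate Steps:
S(o) = 8 - 2*o (S(o) = 8 - (o*1 + o) = 8 - (o + o) = 8 - 2*o)
b(I) = -21 + 7*I (b(I) = -7*(3 + I*(-1)) = -7*(3 - I) = -21 + 7*I)
y(u, Y) = -u*(-21 + 7*Y) (y(u, Y) = (-21 + 7*Y)*(u + u*(-2)) = (-21 + 7*Y)*(u - 2*u) = (-21 + 7*Y)*(-u) = -u*(-21 + 7*Y))
1/y(453, S(-13)) = 1/(7*453*(3 - (8 - 2*(-13)))) = 1/(7*453*(3 - (8 + 26))) = 1/(7*453*(3 - 1*34)) = 1/(7*453*(3 - 34)) = 1/(7*453*(-31)) = 1/(-98301) = -1/98301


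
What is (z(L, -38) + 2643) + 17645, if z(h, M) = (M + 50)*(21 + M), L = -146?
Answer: 20084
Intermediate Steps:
z(h, M) = (21 + M)*(50 + M) (z(h, M) = (50 + M)*(21 + M) = (21 + M)*(50 + M))
(z(L, -38) + 2643) + 17645 = ((1050 + (-38)² + 71*(-38)) + 2643) + 17645 = ((1050 + 1444 - 2698) + 2643) + 17645 = (-204 + 2643) + 17645 = 2439 + 17645 = 20084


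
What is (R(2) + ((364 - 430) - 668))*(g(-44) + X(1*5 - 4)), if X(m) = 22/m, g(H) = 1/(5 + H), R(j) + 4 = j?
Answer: -630752/39 ≈ -16173.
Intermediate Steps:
R(j) = -4 + j
(R(2) + ((364 - 430) - 668))*(g(-44) + X(1*5 - 4)) = ((-4 + 2) + ((364 - 430) - 668))*(1/(5 - 44) + 22/(1*5 - 4)) = (-2 + (-66 - 668))*(1/(-39) + 22/(5 - 4)) = (-2 - 734)*(-1/39 + 22/1) = -736*(-1/39 + 22*1) = -736*(-1/39 + 22) = -736*857/39 = -630752/39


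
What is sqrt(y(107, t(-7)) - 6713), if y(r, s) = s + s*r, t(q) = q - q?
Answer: 7*I*sqrt(137) ≈ 81.933*I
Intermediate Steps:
t(q) = 0
y(r, s) = s + r*s
sqrt(y(107, t(-7)) - 6713) = sqrt(0*(1 + 107) - 6713) = sqrt(0*108 - 6713) = sqrt(0 - 6713) = sqrt(-6713) = 7*I*sqrt(137)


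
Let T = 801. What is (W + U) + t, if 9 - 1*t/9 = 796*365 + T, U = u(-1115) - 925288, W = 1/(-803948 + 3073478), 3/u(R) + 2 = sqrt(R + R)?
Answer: -8992575275220233/2535065010 - 3*I*sqrt(2230)/2234 ≈ -3.5473e+6 - 0.063415*I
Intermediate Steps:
u(R) = 3/(-2 + sqrt(2)*sqrt(R)) (u(R) = 3/(-2 + sqrt(R + R)) = 3/(-2 + sqrt(2*R)) = 3/(-2 + sqrt(2)*sqrt(R)))
W = 1/2269530 ≈ 4.4062e-7
U = -925288 + 3/(-2 + I*sqrt(2230)) (U = 3/(-2 + sqrt(2)*sqrt(-1115)) - 925288 = 3/(-2 + sqrt(2)*(I*sqrt(1115))) - 925288 = 3/(-2 + I*sqrt(2230)) - 925288 = -925288 + 3/(-2 + I*sqrt(2230)) ≈ -9.2529e+5 - 0.063415*I)
t = -2621988 (t = 81 - 9*(796*365 + 801) = 81 - 9*(290540 + 801) = 81 - 9*291341 = 81 - 2622069 = -2621988)
(W + U) + t = (1/2269530 + (-1033546699/1117 - 3*I*sqrt(2230)/2234)) - 2621988 = (-2345665239780353/2535065010 - 3*I*sqrt(2230)/2234) - 2621988 = -8992575275220233/2535065010 - 3*I*sqrt(2230)/2234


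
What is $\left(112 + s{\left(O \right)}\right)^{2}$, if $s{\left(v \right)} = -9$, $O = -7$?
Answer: $10609$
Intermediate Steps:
$\left(112 + s{\left(O \right)}\right)^{2} = \left(112 - 9\right)^{2} = 103^{2} = 10609$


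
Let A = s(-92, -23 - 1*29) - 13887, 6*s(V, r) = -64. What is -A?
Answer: 41693/3 ≈ 13898.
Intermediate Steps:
s(V, r) = -32/3 (s(V, r) = (⅙)*(-64) = -32/3)
A = -41693/3 (A = -32/3 - 13887 = -41693/3 ≈ -13898.)
-A = -1*(-41693/3) = 41693/3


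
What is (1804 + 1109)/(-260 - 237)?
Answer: -2913/497 ≈ -5.8612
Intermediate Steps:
(1804 + 1109)/(-260 - 237) = 2913/(-497) = 2913*(-1/497) = -2913/497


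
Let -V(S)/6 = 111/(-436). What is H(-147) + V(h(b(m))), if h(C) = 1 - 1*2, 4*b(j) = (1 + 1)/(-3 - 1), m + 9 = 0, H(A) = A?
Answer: -31713/218 ≈ -145.47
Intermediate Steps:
m = -9 (m = -9 + 0 = -9)
b(j) = -1/8 (b(j) = ((1 + 1)/(-3 - 1))/4 = (2/(-4))/4 = (2*(-1/4))/4 = (1/4)*(-1/2) = -1/8)
h(C) = -1 (h(C) = 1 - 2 = -1)
V(S) = 333/218 (V(S) = -666/(-436) = -666*(-1)/436 = -6*(-111/436) = 333/218)
H(-147) + V(h(b(m))) = -147 + 333/218 = -31713/218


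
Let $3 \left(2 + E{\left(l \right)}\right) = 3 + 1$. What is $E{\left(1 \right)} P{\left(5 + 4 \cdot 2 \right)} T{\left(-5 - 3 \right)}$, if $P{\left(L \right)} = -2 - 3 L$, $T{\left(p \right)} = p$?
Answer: $- \frac{656}{3} \approx -218.67$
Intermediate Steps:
$E{\left(l \right)} = - \frac{2}{3}$ ($E{\left(l \right)} = -2 + \frac{3 + 1}{3} = -2 + \frac{1}{3} \cdot 4 = -2 + \frac{4}{3} = - \frac{2}{3}$)
$E{\left(1 \right)} P{\left(5 + 4 \cdot 2 \right)} T{\left(-5 - 3 \right)} = - \frac{2 \left(-2 - 3 \left(5 + 4 \cdot 2\right)\right)}{3} \left(-5 - 3\right) = - \frac{2 \left(-2 - 3 \left(5 + 8\right)\right)}{3} \left(-5 - 3\right) = - \frac{2 \left(-2 - 39\right)}{3} \left(-8\right) = \left(- \frac{2}{3}\right) \left(-41\right) \left(-8\right) = \frac{82}{3} \left(-8\right) = - \frac{656}{3}$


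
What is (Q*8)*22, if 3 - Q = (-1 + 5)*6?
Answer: -3696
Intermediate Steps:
Q = -21 (Q = 3 - (-1 + 5)*6 = 3 - 4*6 = 3 - 1*24 = 3 - 24 = -21)
(Q*8)*22 = -21*8*22 = -168*22 = -3696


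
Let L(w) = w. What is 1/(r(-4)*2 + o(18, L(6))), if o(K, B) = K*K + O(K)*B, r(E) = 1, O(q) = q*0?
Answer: 1/326 ≈ 0.0030675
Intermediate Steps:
O(q) = 0
o(K, B) = K**2 (o(K, B) = K*K + 0*B = K**2 + 0 = K**2)
1/(r(-4)*2 + o(18, L(6))) = 1/(1*2 + 18**2) = 1/(2 + 324) = 1/326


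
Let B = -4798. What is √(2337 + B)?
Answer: I*√2461 ≈ 49.608*I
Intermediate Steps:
√(2337 + B) = √(2337 - 4798) = √(-2461) = I*√2461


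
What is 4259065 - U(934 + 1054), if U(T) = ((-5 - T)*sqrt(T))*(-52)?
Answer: 4259065 - 207272*sqrt(497) ≈ -3.6175e+5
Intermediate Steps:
U(T) = -52*sqrt(T)*(-5 - T) (U(T) = (sqrt(T)*(-5 - T))*(-52) = -52*sqrt(T)*(-5 - T))
4259065 - U(934 + 1054) = 4259065 - 52*sqrt(934 + 1054)*(5 + (934 + 1054)) = 4259065 - 52*sqrt(1988)*(5 + 1988) = 4259065 - 52*2*sqrt(497)*1993 = 4259065 - 207272*sqrt(497)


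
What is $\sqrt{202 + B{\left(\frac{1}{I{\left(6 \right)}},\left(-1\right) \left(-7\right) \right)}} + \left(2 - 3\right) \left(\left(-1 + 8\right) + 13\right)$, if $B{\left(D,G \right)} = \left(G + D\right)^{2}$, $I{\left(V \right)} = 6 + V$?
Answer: $-20 + \frac{\sqrt{36313}}{12} \approx -4.12$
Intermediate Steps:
$B{\left(D,G \right)} = \left(D + G\right)^{2}$
$\sqrt{202 + B{\left(\frac{1}{I{\left(6 \right)}},\left(-1\right) \left(-7\right) \right)}} + \left(2 - 3\right) \left(\left(-1 + 8\right) + 13\right) = \sqrt{202 + \left(\frac{1}{6 + 6} - -7\right)^{2}} + \left(2 - 3\right) \left(\left(-1 + 8\right) + 13\right) = \sqrt{202 + \left(\frac{1}{12} + 7\right)^{2}} - \left(7 + 13\right) = \sqrt{202 + \left(\frac{1}{12} + 7\right)^{2}} - 20 = \sqrt{202 + \left(\frac{85}{12}\right)^{2}} - 20 = \sqrt{202 + \frac{7225}{144}} - 20 = \sqrt{\frac{36313}{144}} - 20 = \frac{\sqrt{36313}}{12} - 20 = -20 + \frac{\sqrt{36313}}{12}$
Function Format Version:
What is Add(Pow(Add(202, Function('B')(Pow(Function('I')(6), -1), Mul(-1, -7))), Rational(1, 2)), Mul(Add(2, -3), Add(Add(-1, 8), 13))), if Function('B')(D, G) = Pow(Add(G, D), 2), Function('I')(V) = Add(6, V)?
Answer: Add(-20, Mul(Rational(1, 12), Pow(36313, Rational(1, 2)))) ≈ -4.1200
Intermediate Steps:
Function('B')(D, G) = Pow(Add(D, G), 2)
Add(Pow(Add(202, Function('B')(Pow(Function('I')(6), -1), Mul(-1, -7))), Rational(1, 2)), Mul(Add(2, -3), Add(Add(-1, 8), 13))) = Add(Pow(Add(202, Pow(Add(Pow(Add(6, 6), -1), Mul(-1, -7)), 2)), Rational(1, 2)), Mul(Add(2, -3), Add(Add(-1, 8), 13))) = Add(Pow(Add(202, Pow(Add(Pow(12, -1), 7), 2)), Rational(1, 2)), Mul(-1, Add(7, 13))) = Add(Pow(Add(202, Pow(Add(Rational(1, 12), 7), 2)), Rational(1, 2)), Mul(-1, 20)) = Add(Pow(Add(202, Pow(Rational(85, 12), 2)), Rational(1, 2)), -20) = Add(Pow(Add(202, Rational(7225, 144)), Rational(1, 2)), -20) = Add(Pow(Rational(36313, 144), Rational(1, 2)), -20) = Add(Mul(Rational(1, 12), Pow(36313, Rational(1, 2))), -20) = Add(-20, Mul(Rational(1, 12), Pow(36313, Rational(1, 2))))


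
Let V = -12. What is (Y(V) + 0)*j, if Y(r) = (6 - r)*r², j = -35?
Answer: -90720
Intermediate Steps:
Y(r) = r²*(6 - r)
(Y(V) + 0)*j = ((-12)²*(6 - 1*(-12)) + 0)*(-35) = (144*(6 + 12) + 0)*(-35) = (144*18 + 0)*(-35) = (2592 + 0)*(-35) = 2592*(-35) = -90720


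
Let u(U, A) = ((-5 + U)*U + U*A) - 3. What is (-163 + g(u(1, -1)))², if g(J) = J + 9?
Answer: 26244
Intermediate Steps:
u(U, A) = -3 + A*U + U*(-5 + U) (u(U, A) = (U*(-5 + U) + A*U) - 3 = (A*U + U*(-5 + U)) - 3 = -3 + A*U + U*(-5 + U))
g(J) = 9 + J
(-163 + g(u(1, -1)))² = (-163 + (9 + (-3 + 1² - 5*1 - 1*1)))² = (-163 + (9 + (-3 + 1 - 5 - 1)))² = (-163 + (9 - 8))² = (-163 + 1)² = (-162)² = 26244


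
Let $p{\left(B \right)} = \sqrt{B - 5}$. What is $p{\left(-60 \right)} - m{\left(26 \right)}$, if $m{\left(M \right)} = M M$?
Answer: $-676 + i \sqrt{65} \approx -676.0 + 8.0623 i$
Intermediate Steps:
$m{\left(M \right)} = M^{2}$
$p{\left(B \right)} = \sqrt{-5 + B}$
$p{\left(-60 \right)} - m{\left(26 \right)} = \sqrt{-5 - 60} - 26^{2} = \sqrt{-65} - 676 = i \sqrt{65} - 676 = -676 + i \sqrt{65}$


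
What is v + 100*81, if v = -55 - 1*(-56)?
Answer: 8101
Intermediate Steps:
v = 1 (v = -55 + 56 = 1)
v + 100*81 = 1 + 100*81 = 1 + 8100 = 8101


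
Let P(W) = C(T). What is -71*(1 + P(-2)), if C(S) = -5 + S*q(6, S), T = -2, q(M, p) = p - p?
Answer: 284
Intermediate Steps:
q(M, p) = 0
C(S) = -5 (C(S) = -5 + S*0 = -5 + 0 = -5)
P(W) = -5
-71*(1 + P(-2)) = -71*(1 - 5) = -71*(-4) = 284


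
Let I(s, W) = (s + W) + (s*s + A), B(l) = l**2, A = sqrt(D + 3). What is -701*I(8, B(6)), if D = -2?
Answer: -76409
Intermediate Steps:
A = 1 (A = sqrt(-2 + 3) = sqrt(1) = 1)
I(s, W) = 1 + W + s + s**2 (I(s, W) = (s + W) + (s*s + 1) = (W + s) + (s**2 + 1) = (W + s) + (1 + s**2) = 1 + W + s + s**2)
-701*I(8, B(6)) = -701*(1 + 6**2 + 8 + 8**2) = -701*(1 + 36 + 8 + 64) = -701*109 = -76409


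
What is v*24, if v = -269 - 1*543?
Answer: -19488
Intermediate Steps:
v = -812 (v = -269 - 543 = -812)
v*24 = -812*24 = -19488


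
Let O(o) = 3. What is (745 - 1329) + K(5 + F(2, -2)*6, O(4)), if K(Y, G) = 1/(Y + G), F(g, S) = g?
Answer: -11679/20 ≈ -583.95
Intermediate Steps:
K(Y, G) = 1/(G + Y)
(745 - 1329) + K(5 + F(2, -2)*6, O(4)) = (745 - 1329) + 1/(3 + (5 + 2*6)) = -584 + 1/(3 + (5 + 12)) = -584 + 1/(3 + 17) = -584 + 1/20 = -11679/20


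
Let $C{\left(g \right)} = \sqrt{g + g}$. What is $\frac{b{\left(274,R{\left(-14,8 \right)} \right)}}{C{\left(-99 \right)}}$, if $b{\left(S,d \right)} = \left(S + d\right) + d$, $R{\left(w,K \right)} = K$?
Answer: $- \frac{145 i \sqrt{22}}{33} \approx - 20.609 i$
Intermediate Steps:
$b{\left(S,d \right)} = S + 2 d$
$C{\left(g \right)} = \sqrt{2} \sqrt{g}$ ($C{\left(g \right)} = \sqrt{2 g} = \sqrt{2} \sqrt{g}$)
$\frac{b{\left(274,R{\left(-14,8 \right)} \right)}}{C{\left(-99 \right)}} = \frac{274 + 2 \cdot 8}{\sqrt{2} \sqrt{-99}} = \frac{274 + 16}{\sqrt{2} \cdot 3 i \sqrt{11}} = \frac{290}{3 i \sqrt{22}} = 290 \left(- \frac{i \sqrt{22}}{66}\right) = - \frac{145 i \sqrt{22}}{33}$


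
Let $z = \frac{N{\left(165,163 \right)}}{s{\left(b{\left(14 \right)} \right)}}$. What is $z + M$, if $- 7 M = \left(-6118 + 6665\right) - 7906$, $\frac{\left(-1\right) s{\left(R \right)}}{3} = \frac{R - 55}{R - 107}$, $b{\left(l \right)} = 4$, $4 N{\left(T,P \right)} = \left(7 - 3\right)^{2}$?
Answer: $\frac{1123043}{1071} \approx 1048.6$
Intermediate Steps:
$N{\left(T,P \right)} = 4$ ($N{\left(T,P \right)} = \frac{\left(7 - 3\right)^{2}}{4} = \frac{4^{2}}{4} = \frac{1}{4} \cdot 16 = 4$)
$s{\left(R \right)} = - \frac{3 \left(-55 + R\right)}{-107 + R}$ ($s{\left(R \right)} = - 3 \frac{R - 55}{R - 107} = - 3 \frac{-55 + R}{-107 + R} = - \frac{3 \left(-55 + R\right)}{-107 + R}$)
$z = - \frac{412}{153}$ ($z = \frac{4}{3 \frac{1}{-107 + 4} \left(55 - 4\right)} = \frac{4}{3 \frac{1}{-103} \left(55 - 4\right)} = \frac{4}{3 \left(- \frac{1}{103}\right) 51} = \frac{4}{- \frac{153}{103}} = 4 \left(- \frac{103}{153}\right) = - \frac{412}{153} \approx -2.6928$)
$M = \frac{7359}{7}$ ($M = - \frac{\left(-6118 + 6665\right) - 7906}{7} = - \frac{547 - 7906}{7} = \left(- \frac{1}{7}\right) \left(-7359\right) = \frac{7359}{7} \approx 1051.3$)
$z + M = - \frac{412}{153} + \frac{7359}{7} = \frac{1123043}{1071}$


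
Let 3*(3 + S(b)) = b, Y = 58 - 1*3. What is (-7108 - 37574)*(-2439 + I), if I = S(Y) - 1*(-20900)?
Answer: -825559526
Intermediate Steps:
Y = 55 (Y = 58 - 3 = 55)
S(b) = -3 + b/3
I = 62746/3 (I = (-3 + (⅓)*55) - 1*(-20900) = (-3 + 55/3) + 20900 = 46/3 + 20900 = 62746/3 ≈ 20915.)
(-7108 - 37574)*(-2439 + I) = (-7108 - 37574)*(-2439 + 62746/3) = -44682*55429/3 = -825559526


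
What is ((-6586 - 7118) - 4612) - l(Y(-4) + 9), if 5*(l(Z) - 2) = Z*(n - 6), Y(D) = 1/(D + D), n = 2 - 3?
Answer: -732223/40 ≈ -18306.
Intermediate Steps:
n = -1
Y(D) = 1/(2*D)
l(Z) = 2 - 7*Z/5 (l(Z) = 2 + (Z*(-1 - 6))/5 = 2 + (Z*(-7))/5 = 2 + (-7*Z)/5 = 2 - 7*Z/5)
((-6586 - 7118) - 4612) - l(Y(-4) + 9) = ((-6586 - 7118) - 4612) - (2 - 7*((½)/(-4) + 9)/5) = (-13704 - 4612) - (2 - 7*((½)*(-¼) + 9)/5) = -18316 - (2 - 7*(-⅛ + 9)/5) = -18316 - (2 - 7/5*71/8) = -18316 - (2 - 497/40) = -18316 - 1*(-417/40) = -18316 + 417/40 = -732223/40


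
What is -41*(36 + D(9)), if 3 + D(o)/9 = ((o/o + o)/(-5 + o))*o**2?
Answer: -150183/2 ≈ -75092.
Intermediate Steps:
D(o) = -27 + 9*o**2*(1 + o)/(-5 + o) (D(o) = -27 + 9*(((o/o + o)/(-5 + o))*o**2) = -27 + 9*(((1 + o)/(-5 + o))*o**2) = -27 + 9*(o**2*(1 + o)/(-5 + o)) = -27 + 9*o**2*(1 + o)/(-5 + o))
-41*(36 + D(9)) = -41*(36 + 9*(15 + 9**2 + 9**3 - 3*9)/(-5 + 9)) = -41*(36 + 9*(15 + 81 + 729 - 27)/4) = -41*(36 + 9*(1/4)*798) = -41*(36 + 3591/2) = -41*3663/2 = -150183/2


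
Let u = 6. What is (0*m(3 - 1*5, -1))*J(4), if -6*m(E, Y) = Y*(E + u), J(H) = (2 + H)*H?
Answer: 0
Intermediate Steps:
J(H) = H*(2 + H)
m(E, Y) = -Y*(6 + E)/6 (m(E, Y) = -Y*(E + 6)/6 = -Y*(6 + E)/6)
(0*m(3 - 1*5, -1))*J(4) = (0*(-⅙*(-1)*(6 + (3 - 1*5))))*(4*(2 + 4)) = (0*(-⅙*(-1)*(6 + (3 - 5))))*(4*6) = (0*(-⅙*(-1)*(6 - 2)))*24 = (0*(-⅙*(-1)*4))*24 = (0*(⅔))*24 = 0*24 = 0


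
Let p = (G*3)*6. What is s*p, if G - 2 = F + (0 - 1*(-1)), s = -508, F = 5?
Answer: -73152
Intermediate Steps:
G = 8 (G = 2 + (5 + (0 - 1*(-1))) = 2 + (5 + (0 + 1)) = 2 + (5 + 1) = 2 + 6 = 8)
p = 144 (p = (8*3)*6 = 24*6 = 144)
s*p = -508*144 = -73152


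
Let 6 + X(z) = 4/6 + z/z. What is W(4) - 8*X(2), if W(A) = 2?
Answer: 110/3 ≈ 36.667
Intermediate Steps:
X(z) = -13/3 (X(z) = -6 + (4/6 + z/z) = -6 + (4*(⅙) + 1) = -6 + (⅔ + 1) = -6 + 5/3 = -13/3)
W(4) - 8*X(2) = 2 - 8*(-13/3) = 2 + 104/3 = 110/3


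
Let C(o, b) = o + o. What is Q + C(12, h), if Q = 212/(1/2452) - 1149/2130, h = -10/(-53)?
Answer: 369091697/710 ≈ 5.1985e+5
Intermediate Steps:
h = 10/53 (h = -10*(-1/53) = 10/53 ≈ 0.18868)
Q = 369074657/710 (Q = 212/(1/2452) - 1149*1/2130 = 212*2452 - 383/710 = 519824 - 383/710 = 369074657/710 ≈ 5.1982e+5)
C(o, b) = 2*o
Q + C(12, h) = 369074657/710 + 2*12 = 369074657/710 + 24 = 369091697/710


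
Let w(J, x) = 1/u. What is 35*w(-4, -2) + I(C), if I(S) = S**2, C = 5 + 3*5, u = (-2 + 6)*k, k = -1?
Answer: 1565/4 ≈ 391.25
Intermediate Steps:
u = -4 (u = (-2 + 6)*(-1) = 4*(-1) = -4)
C = 20 (C = 5 + 15 = 20)
w(J, x) = -1/4 (w(J, x) = 1/(-4) = -1/4)
35*w(-4, -2) + I(C) = 35*(-1/4) + 20**2 = -35/4 + 400 = 1565/4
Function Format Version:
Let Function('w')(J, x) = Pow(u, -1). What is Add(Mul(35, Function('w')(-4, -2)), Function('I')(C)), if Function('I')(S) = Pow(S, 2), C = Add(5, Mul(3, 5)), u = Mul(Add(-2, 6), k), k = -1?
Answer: Rational(1565, 4) ≈ 391.25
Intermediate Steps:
u = -4 (u = Mul(Add(-2, 6), -1) = Mul(4, -1) = -4)
C = 20 (C = Add(5, 15) = 20)
Function('w')(J, x) = Rational(-1, 4) (Function('w')(J, x) = Pow(-4, -1) = Rational(-1, 4))
Add(Mul(35, Function('w')(-4, -2)), Function('I')(C)) = Add(Mul(35, Rational(-1, 4)), Pow(20, 2)) = Add(Rational(-35, 4), 400) = Rational(1565, 4)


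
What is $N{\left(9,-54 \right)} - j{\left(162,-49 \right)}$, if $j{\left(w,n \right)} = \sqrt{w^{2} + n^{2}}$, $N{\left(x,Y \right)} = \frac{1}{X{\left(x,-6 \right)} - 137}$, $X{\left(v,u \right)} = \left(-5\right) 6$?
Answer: $- \frac{1}{167} - \sqrt{28645} \approx -169.25$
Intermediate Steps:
$X{\left(v,u \right)} = -30$
$N{\left(x,Y \right)} = - \frac{1}{167}$ ($N{\left(x,Y \right)} = \frac{1}{-30 - 137} = \frac{1}{-167} = - \frac{1}{167}$)
$j{\left(w,n \right)} = \sqrt{n^{2} + w^{2}}$
$N{\left(9,-54 \right)} - j{\left(162,-49 \right)} = - \frac{1}{167} - \sqrt{\left(-49\right)^{2} + 162^{2}} = - \frac{1}{167} - \sqrt{2401 + 26244} = - \frac{1}{167} - \sqrt{28645}$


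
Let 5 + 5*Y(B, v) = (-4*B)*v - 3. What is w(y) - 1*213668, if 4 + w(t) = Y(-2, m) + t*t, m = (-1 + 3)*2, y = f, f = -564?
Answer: 522144/5 ≈ 1.0443e+5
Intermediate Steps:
y = -564
m = 4 (m = 2*2 = 4)
Y(B, v) = -8/5 - 4*B*v/5 (Y(B, v) = -1 + ((-4*B)*v - 3)/5 = -1 + (-4*B*v - 3)/5 = -1 + (-3 - 4*B*v)/5 = -1 + (-3/5 - 4*B*v/5) = -8/5 - 4*B*v/5)
w(t) = 4/5 + t**2 (w(t) = -4 + ((-8/5 - 4/5*(-2)*4) + t*t) = -4 + ((-8/5 + 32/5) + t**2) = -4 + (24/5 + t**2) = 4/5 + t**2)
w(y) - 1*213668 = (4/5 + (-564)**2) - 1*213668 = (4/5 + 318096) - 213668 = 1590484/5 - 213668 = 522144/5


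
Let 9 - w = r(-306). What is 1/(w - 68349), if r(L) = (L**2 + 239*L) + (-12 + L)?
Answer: -1/88524 ≈ -1.1296e-5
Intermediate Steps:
r(L) = -12 + L**2 + 240*L
w = -20175 (w = 9 - (-12 + (-306)**2 + 240*(-306)) = 9 - (-12 + 93636 - 73440) = 9 - 1*20184 = 9 - 20184 = -20175)
1/(w - 68349) = 1/(-20175 - 68349) = 1/(-88524) = -1/88524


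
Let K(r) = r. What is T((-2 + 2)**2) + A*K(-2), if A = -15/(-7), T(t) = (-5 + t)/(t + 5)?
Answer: -37/7 ≈ -5.2857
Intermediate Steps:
T(t) = (-5 + t)/(5 + t)
A = 15/7 (A = -15*(-1/7) = 15/7 ≈ 2.1429)
T((-2 + 2)**2) + A*K(-2) = (-5 + (-2 + 2)**2)/(5 + (-2 + 2)**2) + (15/7)*(-2) = (-5 + 0**2)/(5 + 0**2) - 30/7 = (-5 + 0)/(5 + 0) - 30/7 = -5/5 - 30/7 = (1/5)*(-5) - 30/7 = -1 - 30/7 = -37/7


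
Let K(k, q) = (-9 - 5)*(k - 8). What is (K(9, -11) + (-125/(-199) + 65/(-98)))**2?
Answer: 74918806369/380328004 ≈ 196.98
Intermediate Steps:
K(k, q) = 112 - 14*k (K(k, q) = -14*(-8 + k) = 112 - 14*k)
(K(9, -11) + (-125/(-199) + 65/(-98)))**2 = ((112 - 14*9) + (-125/(-199) + 65/(-98)))**2 = ((112 - 126) + (-125*(-1/199) + 65*(-1/98)))**2 = (-14 + (125/199 - 65/98))**2 = (-14 - 685/19502)**2 = (-273713/19502)**2 = 74918806369/380328004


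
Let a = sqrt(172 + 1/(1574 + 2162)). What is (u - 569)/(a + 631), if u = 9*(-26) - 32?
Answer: -1968442360/1486886903 + 1670*sqrt(600181862)/1486886903 ≈ -1.2964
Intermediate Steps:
u = -266 (u = -234 - 32 = -266)
a = sqrt(600181862)/1868 (a = sqrt(172 + 1/3736) = sqrt(642593/3736) = sqrt(600181862)/1868 ≈ 13.115)
(u - 569)/(a + 631) = (-266 - 569)/(sqrt(600181862)/1868 + 631) = -835/(631 + sqrt(600181862)/1868)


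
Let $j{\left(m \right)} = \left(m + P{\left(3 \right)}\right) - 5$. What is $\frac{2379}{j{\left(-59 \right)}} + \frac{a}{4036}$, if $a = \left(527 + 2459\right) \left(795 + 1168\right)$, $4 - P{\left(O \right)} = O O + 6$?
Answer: $\frac{71668701}{50450} \approx 1420.6$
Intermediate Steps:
$P{\left(O \right)} = -2 - O^{2}$ ($P{\left(O \right)} = 4 - \left(O O + 6\right) = 4 - \left(O^{2} + 6\right) = 4 - \left(6 + O^{2}\right) = -2 - O^{2}$)
$a = 5861518$ ($a = 2986 \cdot 1963 = 5861518$)
$j{\left(m \right)} = -16 + m$ ($j{\left(m \right)} = \left(m - 11\right) - 5 = \left(-11 + m\right) - 5 = -16 + m$)
$\frac{2379}{j{\left(-59 \right)}} + \frac{a}{4036} = \frac{2379}{-16 - 59} + \frac{5861518}{4036} = \frac{2379}{-75} + 5861518 \cdot \frac{1}{4036} = 2379 \left(- \frac{1}{75}\right) + \frac{2930759}{2018} = - \frac{793}{25} + \frac{2930759}{2018} = \frac{71668701}{50450}$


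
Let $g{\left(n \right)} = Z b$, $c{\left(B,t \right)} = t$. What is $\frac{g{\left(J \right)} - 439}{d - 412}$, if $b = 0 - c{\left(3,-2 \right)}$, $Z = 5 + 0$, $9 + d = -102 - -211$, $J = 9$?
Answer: $\frac{11}{8} \approx 1.375$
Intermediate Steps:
$d = 100$ ($d = -9 - -109 = -9 + \left(-102 + 211\right) = -9 + 109 = 100$)
$Z = 5$
$b = 2$ ($b = 0 - -2 = 0 + 2 = 2$)
$g{\left(n \right)} = 10$ ($g{\left(n \right)} = 5 \cdot 2 = 10$)
$\frac{g{\left(J \right)} - 439}{d - 412} = \frac{10 - 439}{100 - 412} = - \frac{429}{-312} = \left(-429\right) \left(- \frac{1}{312}\right) = \frac{11}{8}$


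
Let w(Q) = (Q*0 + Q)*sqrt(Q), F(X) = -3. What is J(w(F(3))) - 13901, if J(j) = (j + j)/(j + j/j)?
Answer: -194587/14 - 3*I*sqrt(3)/14 ≈ -13899.0 - 0.37115*I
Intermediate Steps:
w(Q) = Q**(3/2) (w(Q) = (0 + Q)*sqrt(Q) = Q*sqrt(Q) = Q**(3/2))
J(j) = 2*j/(1 + j) (J(j) = (2*j)/(j + 1) = (2*j)/(1 + j) = 2*j/(1 + j))
J(w(F(3))) - 13901 = 2*(-3)**(3/2)/(1 + (-3)**(3/2)) - 13901 = 2*(-3*I*sqrt(3))/(1 - 3*I*sqrt(3)) - 13901 = -6*I*sqrt(3)/(1 - 3*I*sqrt(3)) - 13901 = -13901 - 6*I*sqrt(3)/(1 - 3*I*sqrt(3))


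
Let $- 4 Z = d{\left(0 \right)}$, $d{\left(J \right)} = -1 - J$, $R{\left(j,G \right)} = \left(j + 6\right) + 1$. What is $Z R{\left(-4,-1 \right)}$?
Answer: $\frac{3}{4} \approx 0.75$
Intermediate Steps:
$R{\left(j,G \right)} = 7 + j$ ($R{\left(j,G \right)} = \left(6 + j\right) + 1 = 7 + j$)
$Z = \frac{1}{4}$ ($Z = - \frac{-1 - 0}{4} = - \frac{-1 + 0}{4} = \left(- \frac{1}{4}\right) \left(-1\right) = \frac{1}{4} \approx 0.25$)
$Z R{\left(-4,-1 \right)} = \frac{7 - 4}{4} = \frac{1}{4} \cdot 3 = \frac{3}{4}$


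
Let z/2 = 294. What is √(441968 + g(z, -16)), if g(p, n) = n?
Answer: 4*√27622 ≈ 664.79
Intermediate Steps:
z = 588 (z = 2*294 = 588)
√(441968 + g(z, -16)) = √(441968 - 16) = √441952 = 4*√27622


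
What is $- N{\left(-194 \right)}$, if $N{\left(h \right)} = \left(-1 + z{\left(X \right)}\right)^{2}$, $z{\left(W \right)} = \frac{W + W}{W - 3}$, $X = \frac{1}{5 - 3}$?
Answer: $- \frac{49}{25} \approx -1.96$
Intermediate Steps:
$X = \frac{1}{2} \approx 0.5$
$z{\left(W \right)} = \frac{2 W}{-3 + W}$
$N{\left(h \right)} = \frac{49}{25}$ ($N{\left(h \right)} = \left(-1 + 2 \cdot \frac{1}{2} \frac{1}{-3 + \frac{1}{2}}\right)^{2} = \left(-1 + 2 \cdot \frac{1}{2} \frac{1}{- \frac{5}{2}}\right)^{2} = \left(-1 + 2 \cdot \frac{1}{2} \left(- \frac{2}{5}\right)\right)^{2} = \left(-1 - \frac{2}{5}\right)^{2} = \left(- \frac{7}{5}\right)^{2} = \frac{49}{25}$)
$- N{\left(-194 \right)} = \left(-1\right) \frac{49}{25} = - \frac{49}{25}$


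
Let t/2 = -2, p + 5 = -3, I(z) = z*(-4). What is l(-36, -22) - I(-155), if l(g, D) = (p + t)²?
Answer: -476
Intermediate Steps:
I(z) = -4*z
p = -8 (p = -5 - 3 = -8)
t = -4 (t = 2*(-2) = -4)
l(g, D) = 144 (l(g, D) = (-8 - 4)² = (-12)² = 144)
l(-36, -22) - I(-155) = 144 - (-4)*(-155) = 144 - 1*620 = 144 - 620 = -476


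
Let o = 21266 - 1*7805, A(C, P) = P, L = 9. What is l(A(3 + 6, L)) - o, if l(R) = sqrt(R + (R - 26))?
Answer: -13461 + 2*I*sqrt(2) ≈ -13461.0 + 2.8284*I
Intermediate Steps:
o = 13461 (o = 21266 - 7805 = 13461)
l(R) = sqrt(-26 + 2*R) (l(R) = sqrt(R + (-26 + R)) = sqrt(-26 + 2*R))
l(A(3 + 6, L)) - o = sqrt(-26 + 2*9) - 1*13461 = sqrt(-26 + 18) - 13461 = sqrt(-8) - 13461 = 2*I*sqrt(2) - 13461 = -13461 + 2*I*sqrt(2)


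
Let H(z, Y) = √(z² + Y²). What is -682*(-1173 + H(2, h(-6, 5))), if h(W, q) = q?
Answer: 799986 - 682*√29 ≈ 7.9631e+5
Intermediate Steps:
H(z, Y) = √(Y² + z²)
-682*(-1173 + H(2, h(-6, 5))) = -682*(-1173 + √(5² + 2²)) = -682*(-1173 + √(25 + 4)) = -682*(-1173 + √29) = 799986 - 682*√29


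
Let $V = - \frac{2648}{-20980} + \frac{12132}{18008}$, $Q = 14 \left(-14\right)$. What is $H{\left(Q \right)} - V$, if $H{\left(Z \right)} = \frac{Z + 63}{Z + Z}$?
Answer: $- \frac{304552047}{661163720} \approx -0.46063$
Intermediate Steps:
$Q = -196$
$V = \frac{18888409}{23612990}$ ($V = \left(-2648\right) \left(- \frac{1}{20980}\right) + 12132 \cdot \frac{1}{18008} = \frac{662}{5245} + \frac{3033}{4502} = \frac{18888409}{23612990} \approx 0.79992$)
$H{\left(Z \right)} = \frac{63 + Z}{2 Z}$
$H{\left(Q \right)} - V = \frac{63 - 196}{2 \left(-196\right)} - \frac{18888409}{23612990} = \frac{1}{2} \left(- \frac{1}{196}\right) \left(-133\right) - \frac{18888409}{23612990} = \frac{19}{56} - \frac{18888409}{23612990} = - \frac{304552047}{661163720}$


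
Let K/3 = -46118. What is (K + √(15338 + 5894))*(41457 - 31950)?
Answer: -1315331478 + 38028*√1327 ≈ -1.3139e+9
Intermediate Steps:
K = -138354 (K = 3*(-46118) = -138354)
(K + √(15338 + 5894))*(41457 - 31950) = (-138354 + √(15338 + 5894))*(41457 - 31950) = (-138354 + √21232)*9507 = (-138354 + 4*√1327)*9507 = -1315331478 + 38028*√1327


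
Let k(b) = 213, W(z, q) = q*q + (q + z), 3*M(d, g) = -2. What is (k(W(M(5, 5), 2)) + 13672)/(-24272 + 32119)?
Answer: 13885/7847 ≈ 1.7695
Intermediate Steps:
M(d, g) = -⅔ (M(d, g) = (⅓)*(-2) = -⅔)
W(z, q) = q + z + q² (W(z, q) = q² + (q + z) = q + z + q²)
(k(W(M(5, 5), 2)) + 13672)/(-24272 + 32119) = (213 + 13672)/(-24272 + 32119) = 13885/7847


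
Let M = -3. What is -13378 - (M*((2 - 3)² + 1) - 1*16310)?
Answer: 2938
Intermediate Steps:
-13378 - (M*((2 - 3)² + 1) - 1*16310) = -13378 - (-3*((2 - 3)² + 1) - 1*16310) = -13378 - (-3*((-1)² + 1) - 16310) = -13378 - (-3*(1 + 1) - 16310) = -13378 - (-3*2 - 16310) = -13378 - (-6 - 16310) = -13378 - 1*(-16316) = -13378 + 16316 = 2938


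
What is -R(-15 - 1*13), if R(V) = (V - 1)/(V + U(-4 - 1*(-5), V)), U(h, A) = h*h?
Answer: -29/27 ≈ -1.0741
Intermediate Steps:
U(h, A) = h²
R(V) = (-1 + V)/(1 + V) (R(V) = (V - 1)/(V + (-4 - 1*(-5))²) = (-1 + V)/(V + (-4 + 5)²) = (-1 + V)/(V + 1²) = (-1 + V)/(V + 1) = (-1 + V)/(1 + V))
-R(-15 - 1*13) = -(-1 + (-15 - 1*13))/(1 + (-15 - 1*13)) = -(-1 + (-15 - 13))/(1 + (-15 - 13)) = -(-1 - 28)/(1 - 28) = -(-29)/(-27) = -(-1)*(-29)/27 = -1*29/27 = -29/27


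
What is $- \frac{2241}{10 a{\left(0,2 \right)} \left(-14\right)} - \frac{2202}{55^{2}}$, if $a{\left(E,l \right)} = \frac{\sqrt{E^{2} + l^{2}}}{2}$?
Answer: $\frac{1294149}{84700} \approx 15.279$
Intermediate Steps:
$a{\left(E,l \right)} = \frac{\sqrt{E^{2} + l^{2}}}{2}$ ($a{\left(E,l \right)} = \sqrt{E^{2} + l^{2}} \cdot \frac{1}{2} = \frac{\sqrt{E^{2} + l^{2}}}{2}$)
$- \frac{2241}{10 a{\left(0,2 \right)} \left(-14\right)} - \frac{2202}{55^{2}} = - \frac{2241}{10 \frac{\sqrt{0^{2} + 2^{2}}}{2} \left(-14\right)} - \frac{2202}{55^{2}} = - \frac{2241}{10 \frac{\sqrt{0 + 4}}{2} \left(-14\right)} - \frac{2202}{3025} = - \frac{2241}{10 \frac{\sqrt{4}}{2} \left(-14\right)} - \frac{2202}{3025} = - \frac{2241}{10 \cdot \frac{1}{2} \cdot 2 \left(-14\right)} - \frac{2202}{3025} = - \frac{2241}{10 \cdot 1 \left(-14\right)} - \frac{2202}{3025} = - \frac{2241}{10 \left(-14\right)} - \frac{2202}{3025} = - \frac{2241}{-140} - \frac{2202}{3025} = \left(-2241\right) \left(- \frac{1}{140}\right) - \frac{2202}{3025} = \frac{2241}{140} - \frac{2202}{3025} = \frac{1294149}{84700}$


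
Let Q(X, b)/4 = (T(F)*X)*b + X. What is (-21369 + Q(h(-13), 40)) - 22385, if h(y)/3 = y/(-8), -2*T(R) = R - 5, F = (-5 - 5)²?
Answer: -161569/2 ≈ -80785.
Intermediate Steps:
F = 100 (F = (-10)² = 100)
T(R) = 5/2 - R/2 (T(R) = -(R - 5)/2 = -(-5 + R)/2 = 5/2 - R/2)
h(y) = -3*y/8 (h(y) = 3*(y/(-8)) = 3*(y*(-⅛)) = 3*(-y/8) = -3*y/8)
Q(X, b) = 4*X - 190*X*b (Q(X, b) = 4*(((5/2 - ½*100)*X)*b + X) = 4*(((5/2 - 50)*X)*b + X) = 4*((-95*X/2)*b + X) = 4*(-95*X*b/2 + X) = 4*(X - 95*X*b/2) = 4*X - 190*X*b)
(-21369 + Q(h(-13), 40)) - 22385 = (-21369 + 2*(-3/8*(-13))*(2 - 95*40)) - 22385 = (-21369 + 2*(39/8)*(2 - 3800)) - 22385 = (-21369 + 2*(39/8)*(-3798)) - 22385 = (-21369 - 74061/2) - 22385 = -116799/2 - 22385 = -161569/2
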